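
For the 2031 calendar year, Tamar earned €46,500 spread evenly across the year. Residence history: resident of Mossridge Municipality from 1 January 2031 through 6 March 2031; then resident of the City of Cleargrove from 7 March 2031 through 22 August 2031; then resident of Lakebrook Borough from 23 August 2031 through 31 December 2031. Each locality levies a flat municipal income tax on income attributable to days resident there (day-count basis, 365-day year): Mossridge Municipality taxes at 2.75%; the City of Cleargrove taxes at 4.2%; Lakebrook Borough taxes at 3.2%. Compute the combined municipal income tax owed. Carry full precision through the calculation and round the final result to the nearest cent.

€1,666.04

Mossridge Municipality, 1 January – 6 March 2031: 65 days → €46,500 × 2.75% × 65/365 = €227.7226
The City of Cleargrove, 7 March – 22 August 2031: 169 days → €46,500 × 4.2% × 169/365 = €904.2658
Lakebrook Borough, 23 August – 31 December 2031: 131 days → €46,500 × 3.2% × 131/365 = €534.0493
Total = €1,666.0377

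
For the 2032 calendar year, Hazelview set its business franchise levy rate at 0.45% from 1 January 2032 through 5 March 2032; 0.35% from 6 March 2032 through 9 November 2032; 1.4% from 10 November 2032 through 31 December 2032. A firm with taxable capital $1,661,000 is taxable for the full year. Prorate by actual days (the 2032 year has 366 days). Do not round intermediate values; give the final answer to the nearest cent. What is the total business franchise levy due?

$8,586.37

1 January – 5 March 2032: 65 days at 0.45% → $1,661,000 × 0.45% × 65/366 = $1,327.4385
6 March – 9 November 2032: 249 days at 0.35% → $1,661,000 × 0.35% × 249/366 = $3,955.0861
10 November – 31 December 2032: 52 days at 1.4% → $1,661,000 × 1.4% × 52/366 = $3,303.8470
Total = $8,586.3716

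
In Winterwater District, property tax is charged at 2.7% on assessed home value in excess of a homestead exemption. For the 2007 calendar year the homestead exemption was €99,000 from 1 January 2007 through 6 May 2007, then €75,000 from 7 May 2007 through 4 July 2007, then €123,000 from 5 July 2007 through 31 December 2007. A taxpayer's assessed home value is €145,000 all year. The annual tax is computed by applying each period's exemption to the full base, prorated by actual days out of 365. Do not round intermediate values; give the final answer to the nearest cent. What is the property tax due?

1 January – 6 May 2007: 126 days, exemption €99,000 → (€145,000 − €99,000) × 2.7% × 126/365 = €428.7452
7 May – 4 July 2007: 59 days, exemption €75,000 → (€145,000 − €75,000) × 2.7% × 59/365 = €305.5068
5 July – 31 December 2007: 180 days, exemption €123,000 → (€145,000 − €123,000) × 2.7% × 180/365 = €292.9315
Total = €1,027.1836

€1,027.18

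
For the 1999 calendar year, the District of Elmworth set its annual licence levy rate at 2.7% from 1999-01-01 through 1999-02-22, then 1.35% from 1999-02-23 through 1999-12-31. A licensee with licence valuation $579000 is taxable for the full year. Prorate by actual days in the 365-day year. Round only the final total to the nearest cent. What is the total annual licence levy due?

1999-01-01 to 1999-02-22: 53 days at 2.7% → $579000 × 2.7% × 53/365 = $2269.9973
1999-02-23 to 1999-12-31: 312 days at 1.35% → $579000 × 1.35% × 312/365 = $6681.5014
Total = $8951.4986

$8951.50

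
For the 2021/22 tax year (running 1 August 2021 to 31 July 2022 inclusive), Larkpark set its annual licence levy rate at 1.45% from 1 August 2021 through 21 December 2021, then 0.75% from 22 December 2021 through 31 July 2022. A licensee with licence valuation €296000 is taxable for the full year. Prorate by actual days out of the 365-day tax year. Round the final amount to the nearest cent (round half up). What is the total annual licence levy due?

€3031.77

1 August – 21 December 2021: 143 days at 1.45% → €296000 × 1.45% × 143/365 = €1681.5233
22 December 2021 – 31 July 2022: 222 days at 0.75% → €296000 × 0.75% × 222/365 = €1350.2466
Total = €3031.7699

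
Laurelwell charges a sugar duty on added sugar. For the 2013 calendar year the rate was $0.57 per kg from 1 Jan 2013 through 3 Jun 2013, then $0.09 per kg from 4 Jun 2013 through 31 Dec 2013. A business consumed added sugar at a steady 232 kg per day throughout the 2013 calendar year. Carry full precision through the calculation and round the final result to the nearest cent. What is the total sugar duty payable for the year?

$24,770.64

1 Jan – 3 Jun 2013: 154 days × 232 kg/day = 35,728 kg at $0.57/kg → $20,364.96
4 Jun – 31 Dec 2013: 211 days × 232 kg/day = 48,952 kg at $0.09/kg → $4,405.68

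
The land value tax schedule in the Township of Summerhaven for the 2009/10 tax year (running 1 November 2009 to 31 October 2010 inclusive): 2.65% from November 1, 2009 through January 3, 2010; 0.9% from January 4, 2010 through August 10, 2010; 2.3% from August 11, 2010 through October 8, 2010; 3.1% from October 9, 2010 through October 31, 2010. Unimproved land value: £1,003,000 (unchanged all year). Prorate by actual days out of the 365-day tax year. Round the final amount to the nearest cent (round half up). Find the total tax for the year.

£15,764.96

November 1, 2009 – January 3, 2010: 64 days at 2.65% → £1,003,000 × 2.65% × 64/365 = £4,660.5151
January 4 – August 10, 2010: 219 days at 0.9% → £1,003,000 × 0.9% × 219/365 = £5,416.2000
August 11 – October 8, 2010: 59 days at 2.3% → £1,003,000 × 2.3% × 59/365 = £3,728.9616
October 9 – October 31, 2010: 23 days at 3.1% → £1,003,000 × 3.1% × 23/365 = £1,959.2849
Total = £15,764.9616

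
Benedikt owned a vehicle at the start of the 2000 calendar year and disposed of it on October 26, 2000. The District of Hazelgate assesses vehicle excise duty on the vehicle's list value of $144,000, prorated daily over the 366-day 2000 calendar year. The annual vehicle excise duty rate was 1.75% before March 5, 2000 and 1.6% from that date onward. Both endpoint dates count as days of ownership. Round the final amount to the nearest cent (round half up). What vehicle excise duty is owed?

January 1 – March 4, 2000: 64 days at 1.75% → $144,000 × 1.75% × 64/366 = $440.6557
March 5 – October 26, 2000: 236 days at 1.6% → $144,000 × 1.6% × 236/366 = $1,485.6393
Total = $1,926.2951

$1,926.30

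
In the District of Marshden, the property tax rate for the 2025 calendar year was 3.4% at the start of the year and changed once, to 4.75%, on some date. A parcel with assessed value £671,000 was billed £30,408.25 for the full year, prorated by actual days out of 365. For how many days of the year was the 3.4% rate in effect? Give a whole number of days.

59 days

Let d = days at the first rate; then 365 − d days at the second rate.
£671,000 × [3.4%·d + 4.75%·(365−d)] / 365 = £30,408.25
Solving gives d = 59, so the new rate took effect on March 1, 2025.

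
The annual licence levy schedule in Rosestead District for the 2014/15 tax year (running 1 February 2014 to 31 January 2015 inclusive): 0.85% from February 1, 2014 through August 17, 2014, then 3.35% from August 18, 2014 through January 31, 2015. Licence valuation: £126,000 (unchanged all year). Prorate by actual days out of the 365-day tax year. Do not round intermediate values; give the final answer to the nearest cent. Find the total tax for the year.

£2,512.23

February 1 – August 17, 2014: 198 days at 0.85% → £126,000 × 0.85% × 198/365 = £580.9808
August 18, 2014 – January 31, 2015: 167 days at 3.35% → £126,000 × 3.35% × 167/365 = £1,931.2521
Total = £2,512.2329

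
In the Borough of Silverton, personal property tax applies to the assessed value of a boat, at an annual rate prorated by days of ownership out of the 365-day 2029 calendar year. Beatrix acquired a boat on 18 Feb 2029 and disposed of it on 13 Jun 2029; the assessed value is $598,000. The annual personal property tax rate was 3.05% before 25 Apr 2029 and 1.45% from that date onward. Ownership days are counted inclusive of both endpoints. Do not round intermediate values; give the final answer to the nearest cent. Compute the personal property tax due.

18 Feb – 24 Apr 2029: 66 days at 3.05% → $598,000 × 3.05% × 66/365 = $3,298.0110
25 Apr – 13 Jun 2029: 50 days at 1.45% → $598,000 × 1.45% × 50/365 = $1,187.8082
Total = $4,485.8192

$4,485.82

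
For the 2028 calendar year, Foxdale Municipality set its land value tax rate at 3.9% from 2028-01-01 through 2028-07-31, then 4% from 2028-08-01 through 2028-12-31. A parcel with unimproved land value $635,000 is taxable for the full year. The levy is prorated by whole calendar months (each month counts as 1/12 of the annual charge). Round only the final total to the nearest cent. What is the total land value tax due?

$25,029.58

2028-01-01 to 2028-07-31: 7 months at 3.9% → $635,000 × 3.9% × 7/12 = $14,446.2500
2028-08-01 to 2028-12-31: 5 months at 4% → $635,000 × 4% × 5/12 = $10,583.3333
Total = $25,029.5833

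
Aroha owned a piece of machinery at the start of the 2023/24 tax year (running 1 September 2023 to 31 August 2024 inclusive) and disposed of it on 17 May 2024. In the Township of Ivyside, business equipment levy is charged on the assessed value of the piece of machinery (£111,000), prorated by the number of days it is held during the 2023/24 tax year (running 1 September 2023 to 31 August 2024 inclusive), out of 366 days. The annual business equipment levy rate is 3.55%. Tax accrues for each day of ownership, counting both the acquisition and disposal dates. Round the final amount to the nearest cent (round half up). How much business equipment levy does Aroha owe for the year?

Days held (1 September 2023 – 17 May 2024): 260 out of 366
Tax = £111,000 × 3.55% × 260/366 = £2,799.2623

£2,799.26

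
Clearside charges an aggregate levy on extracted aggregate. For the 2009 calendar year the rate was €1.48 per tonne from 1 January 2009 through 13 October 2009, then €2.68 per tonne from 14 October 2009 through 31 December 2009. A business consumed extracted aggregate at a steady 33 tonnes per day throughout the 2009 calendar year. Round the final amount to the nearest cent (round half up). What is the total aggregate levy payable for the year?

1 January – 13 October 2009: 286 days × 33 tonnes/day = 9,438 tonnes at €1.48/tonne → €13,968.24
14 October – 31 December 2009: 79 days × 33 tonnes/day = 2,607 tonnes at €2.68/tonne → €6,986.76

€20,955.00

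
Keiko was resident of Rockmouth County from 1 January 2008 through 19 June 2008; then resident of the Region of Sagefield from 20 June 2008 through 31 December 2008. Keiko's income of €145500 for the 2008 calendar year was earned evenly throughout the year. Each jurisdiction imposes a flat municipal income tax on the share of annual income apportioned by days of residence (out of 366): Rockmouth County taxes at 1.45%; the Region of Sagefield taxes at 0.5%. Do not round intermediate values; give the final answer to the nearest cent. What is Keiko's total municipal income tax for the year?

€1373.31

Rockmouth County, 1 January – 19 June 2008: 171 days → €145500 × 1.45% × 171/366 = €985.7029
The Region of Sagefield, 20 June – 31 December 2008: 195 days → €145500 × 0.5% × 195/366 = €387.6025
Total = €1373.3053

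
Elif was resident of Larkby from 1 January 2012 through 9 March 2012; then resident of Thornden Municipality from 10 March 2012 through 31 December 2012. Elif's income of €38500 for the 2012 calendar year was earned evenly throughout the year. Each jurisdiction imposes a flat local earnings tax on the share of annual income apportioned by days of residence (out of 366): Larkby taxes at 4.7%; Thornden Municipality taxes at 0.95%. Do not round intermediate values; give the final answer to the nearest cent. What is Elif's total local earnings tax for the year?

Larkby, 1 January – 9 March 2012: 69 days → €38500 × 4.7% × 69/366 = €341.1352
Thornden Municipality, 10 March – 31 December 2012: 297 days → €38500 × 0.95% × 297/366 = €296.7971
Total = €637.9324

€637.93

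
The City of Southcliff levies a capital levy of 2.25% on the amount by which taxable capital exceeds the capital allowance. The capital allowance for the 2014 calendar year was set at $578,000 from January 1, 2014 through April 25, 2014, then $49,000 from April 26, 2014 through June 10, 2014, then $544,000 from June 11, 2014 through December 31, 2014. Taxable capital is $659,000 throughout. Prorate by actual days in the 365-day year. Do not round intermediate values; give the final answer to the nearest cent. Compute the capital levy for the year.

January 1 – April 25, 2014: 115 days, exemption $578,000 → ($659,000 − $578,000) × 2.25% × 115/365 = $574.2123
April 26 – June 10, 2014: 46 days, exemption $49,000 → ($659,000 − $49,000) × 2.25% × 46/365 = $1,729.7260
June 11 – December 31, 2014: 204 days, exemption $544,000 → ($659,000 − $544,000) × 2.25% × 204/365 = $1,446.1644
Total = $3,750.1027

$3,750.10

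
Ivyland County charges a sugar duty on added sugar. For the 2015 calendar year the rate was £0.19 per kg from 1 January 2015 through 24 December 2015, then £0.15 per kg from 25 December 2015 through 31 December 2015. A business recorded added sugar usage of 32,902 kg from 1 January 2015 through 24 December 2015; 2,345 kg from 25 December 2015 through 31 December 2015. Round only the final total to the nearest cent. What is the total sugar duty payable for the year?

£6,603.13

1 January – 24 December 2015: 32,902 kg at £0.19/kg → £6,251.38
25 December – 31 December 2015: 2,345 kg at £0.15/kg → £351.75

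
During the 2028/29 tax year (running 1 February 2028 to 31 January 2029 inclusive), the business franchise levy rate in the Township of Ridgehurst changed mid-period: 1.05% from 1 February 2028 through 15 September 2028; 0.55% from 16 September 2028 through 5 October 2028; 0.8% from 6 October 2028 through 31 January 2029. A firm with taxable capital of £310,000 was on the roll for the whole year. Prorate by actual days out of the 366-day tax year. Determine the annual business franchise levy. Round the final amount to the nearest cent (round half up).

£2,920.44

1 February – 15 September 2028: 228 days at 1.05% → £310,000 × 1.05% × 228/366 = £2,027.7049
16 September – 5 October 2028: 20 days at 0.55% → £310,000 × 0.55% × 20/366 = £93.1694
6 October 2028 – 31 January 2029: 118 days at 0.8% → £310,000 × 0.8% × 118/366 = £799.5628
Total = £2,920.4372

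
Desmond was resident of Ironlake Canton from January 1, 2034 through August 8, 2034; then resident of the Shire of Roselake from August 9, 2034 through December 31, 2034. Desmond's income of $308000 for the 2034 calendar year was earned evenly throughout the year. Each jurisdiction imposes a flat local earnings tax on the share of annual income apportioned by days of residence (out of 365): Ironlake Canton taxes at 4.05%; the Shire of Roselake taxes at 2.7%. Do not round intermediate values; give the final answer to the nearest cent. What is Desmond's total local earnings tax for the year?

$10822.19

Ironlake Canton, January 1 – August 8, 2034: 220 days → $308000 × 4.05% × 220/365 = $7518.5753
The Shire of Roselake, August 9 – December 31, 2034: 145 days → $308000 × 2.7% × 145/365 = $3303.6164
Total = $10822.1918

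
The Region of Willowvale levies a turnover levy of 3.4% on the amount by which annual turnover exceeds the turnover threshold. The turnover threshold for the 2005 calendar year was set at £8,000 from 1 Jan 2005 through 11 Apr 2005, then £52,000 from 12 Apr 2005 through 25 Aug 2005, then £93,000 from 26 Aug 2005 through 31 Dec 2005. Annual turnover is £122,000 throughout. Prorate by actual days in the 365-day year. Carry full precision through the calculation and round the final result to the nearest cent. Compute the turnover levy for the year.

£2,305.11

1 Jan – 11 Apr 2005: 101 days, exemption £8,000 → (£122,000 − £8,000) × 3.4% × 101/365 = £1,072.5370
12 Apr – 25 Aug 2005: 136 days, exemption £52,000 → (£122,000 − £52,000) × 3.4% × 136/365 = £886.7945
26 Aug – 31 Dec 2005: 128 days, exemption £93,000 → (£122,000 − £93,000) × 3.4% × 128/365 = £345.7753
Total = £2,305.1068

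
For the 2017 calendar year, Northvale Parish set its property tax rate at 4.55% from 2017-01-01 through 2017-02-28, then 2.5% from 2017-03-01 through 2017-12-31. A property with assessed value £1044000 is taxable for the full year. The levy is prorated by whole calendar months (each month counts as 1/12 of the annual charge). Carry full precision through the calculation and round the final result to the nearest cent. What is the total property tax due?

2017-01-01 to 2017-02-28: 2 months at 4.55% → £1044000 × 4.55% × 2/12 = £7917.0000
2017-03-01 to 2017-12-31: 10 months at 2.5% → £1044000 × 2.5% × 10/12 = £21750.0000
Total = £29667.0000

£29667.00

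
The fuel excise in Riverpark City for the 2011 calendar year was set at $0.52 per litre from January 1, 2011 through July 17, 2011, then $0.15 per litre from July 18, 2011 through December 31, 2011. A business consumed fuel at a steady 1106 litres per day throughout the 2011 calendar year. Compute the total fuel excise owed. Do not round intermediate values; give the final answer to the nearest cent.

January 1 – July 17, 2011: 198 days × 1106 litres/day = 218,988 litres at $0.52/litre → $113,873.76
July 18 – December 31, 2011: 167 days × 1106 litres/day = 184,702 litres at $0.15/litre → $27,705.30

$141,579.06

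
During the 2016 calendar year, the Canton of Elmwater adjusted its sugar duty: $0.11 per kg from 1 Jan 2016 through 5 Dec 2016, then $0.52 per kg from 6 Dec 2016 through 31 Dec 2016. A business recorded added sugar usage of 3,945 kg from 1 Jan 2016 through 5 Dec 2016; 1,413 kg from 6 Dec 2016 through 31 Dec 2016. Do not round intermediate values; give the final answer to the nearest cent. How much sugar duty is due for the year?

$1,168.71

1 Jan – 5 Dec 2016: 3,945 kg at $0.11/kg → $433.95
6 Dec – 31 Dec 2016: 1,413 kg at $0.52/kg → $734.76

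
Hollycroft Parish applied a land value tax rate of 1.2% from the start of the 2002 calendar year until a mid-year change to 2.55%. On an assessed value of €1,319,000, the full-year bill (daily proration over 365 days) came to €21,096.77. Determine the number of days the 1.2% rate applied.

257 days

Let d = days at the first rate; then 365 − d days at the second rate.
€1,319,000 × [1.2%·d + 2.55%·(365−d)] / 365 = €21,096.77
Solving gives d = 257, so the new rate took effect on 15 September 2002.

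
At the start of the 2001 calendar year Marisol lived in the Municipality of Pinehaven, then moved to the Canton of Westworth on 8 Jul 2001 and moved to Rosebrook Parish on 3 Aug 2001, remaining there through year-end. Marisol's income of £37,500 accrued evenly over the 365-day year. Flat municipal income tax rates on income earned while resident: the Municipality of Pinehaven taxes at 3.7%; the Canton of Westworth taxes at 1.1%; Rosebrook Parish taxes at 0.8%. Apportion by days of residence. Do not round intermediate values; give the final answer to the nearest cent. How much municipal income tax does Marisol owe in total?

£868.15

The Municipality of Pinehaven, 1 Jan – 7 Jul 2001: 188 days → £37,500 × 3.7% × 188/365 = £714.6575
The Canton of Westworth, 8 Jul – 2 Aug 2001: 26 days → £37,500 × 1.1% × 26/365 = £29.3836
Rosebrook Parish, 3 Aug – 31 Dec 2001: 151 days → £37,500 × 0.8% × 151/365 = £124.1096
Total = £868.1507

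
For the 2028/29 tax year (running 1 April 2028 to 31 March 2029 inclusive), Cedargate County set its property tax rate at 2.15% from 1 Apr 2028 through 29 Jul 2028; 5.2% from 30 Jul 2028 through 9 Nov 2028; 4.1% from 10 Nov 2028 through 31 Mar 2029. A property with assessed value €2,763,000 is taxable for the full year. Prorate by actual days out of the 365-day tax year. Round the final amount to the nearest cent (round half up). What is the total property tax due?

1 Apr – 29 Jul 2028: 120 days at 2.15% → €2,763,000 × 2.15% × 120/365 = €19,530.2466
30 Jul – 9 Nov 2028: 103 days at 5.2% → €2,763,000 × 5.2% × 103/365 = €40,544.1863
10 Nov 2028 – 31 Mar 2029: 142 days at 4.1% → €2,763,000 × 4.1% × 142/365 = €44,071.7425
Total = €104,146.1753

€104,146.18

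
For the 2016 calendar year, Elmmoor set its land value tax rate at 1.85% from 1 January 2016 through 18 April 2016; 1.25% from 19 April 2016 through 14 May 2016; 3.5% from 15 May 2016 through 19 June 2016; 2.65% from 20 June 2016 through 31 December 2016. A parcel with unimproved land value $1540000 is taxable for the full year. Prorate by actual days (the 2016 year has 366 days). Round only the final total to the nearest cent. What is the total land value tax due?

1 January – 18 April 2016: 109 days at 1.85% → $1540000 × 1.85% × 109/366 = $8484.7268
19 April – 14 May 2016: 26 days at 1.25% → $1540000 × 1.25% × 26/366 = $1367.4863
15 May – 19 June 2016: 36 days at 3.5% → $1540000 × 3.5% × 36/366 = $5301.6393
20 June – 31 December 2016: 195 days at 2.65% → $1540000 × 2.65% × 195/366 = $21743.0328
Total = $36896.8852

$36896.89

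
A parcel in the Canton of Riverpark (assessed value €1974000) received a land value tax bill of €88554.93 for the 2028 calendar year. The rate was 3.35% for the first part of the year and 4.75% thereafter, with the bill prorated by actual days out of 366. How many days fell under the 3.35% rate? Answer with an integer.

69 days

Let d = days at the first rate; then 366 − d days at the second rate.
€1974000 × [3.35%·d + 4.75%·(366−d)] / 366 = €88554.93
Solving gives d = 69, so the new rate took effect on March 10, 2028.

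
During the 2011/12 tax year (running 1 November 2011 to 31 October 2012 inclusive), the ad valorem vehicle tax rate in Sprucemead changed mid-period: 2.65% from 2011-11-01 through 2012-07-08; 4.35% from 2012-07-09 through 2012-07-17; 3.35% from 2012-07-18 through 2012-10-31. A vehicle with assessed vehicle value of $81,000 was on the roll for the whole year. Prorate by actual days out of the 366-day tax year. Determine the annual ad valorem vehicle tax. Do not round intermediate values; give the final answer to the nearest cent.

$2,344.57

2011-11-01 to 2012-07-08: 251 days at 2.65% → $81,000 × 2.65% × 251/366 = $1,472.0533
2012-07-09 to 2012-07-17: 9 days at 4.35% → $81,000 × 4.35% × 9/366 = $86.6434
2012-07-18 to 2012-10-31: 106 days at 3.35% → $81,000 × 3.35% × 106/366 = $785.8770
Total = $2,344.5738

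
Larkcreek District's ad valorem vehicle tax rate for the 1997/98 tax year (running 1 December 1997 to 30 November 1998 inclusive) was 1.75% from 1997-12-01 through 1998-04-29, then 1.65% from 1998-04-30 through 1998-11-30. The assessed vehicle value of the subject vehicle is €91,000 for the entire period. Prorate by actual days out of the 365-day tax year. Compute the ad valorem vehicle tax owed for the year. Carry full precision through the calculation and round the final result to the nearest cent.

1997-12-01 to 1998-04-29: 150 days at 1.75% → €91,000 × 1.75% × 150/365 = €654.4521
1998-04-30 to 1998-11-30: 215 days at 1.65% → €91,000 × 1.65% × 215/365 = €884.4452
Total = €1,538.8973

€1,538.90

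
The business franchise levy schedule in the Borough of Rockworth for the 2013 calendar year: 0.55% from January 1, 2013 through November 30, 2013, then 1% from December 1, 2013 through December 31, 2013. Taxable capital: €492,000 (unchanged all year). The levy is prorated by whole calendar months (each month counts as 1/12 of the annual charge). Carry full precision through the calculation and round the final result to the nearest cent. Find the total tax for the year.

January 1 – November 30, 2013: 11 months at 0.55% → €492,000 × 0.55% × 11/12 = €2,480.5000
December 1 – December 31, 2013: 1 month at 1% → €492,000 × 1% × 1/12 = €410.0000
Total = €2,890.5000

€2,890.50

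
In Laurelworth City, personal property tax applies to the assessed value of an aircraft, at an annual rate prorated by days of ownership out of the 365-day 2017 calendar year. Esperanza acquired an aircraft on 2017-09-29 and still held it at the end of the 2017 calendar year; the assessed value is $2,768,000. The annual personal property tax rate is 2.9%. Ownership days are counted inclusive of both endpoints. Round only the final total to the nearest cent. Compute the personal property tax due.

$20,672.79

Days held (2017-09-29 to 2017-12-31): 94 out of 365
Tax = $2,768,000 × 2.9% × 94/365 = $20,672.7890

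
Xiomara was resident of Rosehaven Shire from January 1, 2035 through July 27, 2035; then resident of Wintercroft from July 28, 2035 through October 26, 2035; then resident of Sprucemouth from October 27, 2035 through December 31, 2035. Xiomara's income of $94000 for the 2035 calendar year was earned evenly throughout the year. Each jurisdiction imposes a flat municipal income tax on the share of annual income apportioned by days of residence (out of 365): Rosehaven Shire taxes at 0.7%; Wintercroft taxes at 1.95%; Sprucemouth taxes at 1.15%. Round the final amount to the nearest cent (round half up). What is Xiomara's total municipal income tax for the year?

$1027.43

Rosehaven Shire, January 1 – July 27, 2035: 208 days → $94000 × 0.7% × 208/365 = $374.9699
Wintercroft, July 28 – October 26, 2035: 91 days → $94000 × 1.95% × 91/365 = $456.9945
Sprucemouth, October 27 – December 31, 2035: 66 days → $94000 × 1.15% × 66/365 = $195.4685
Total = $1027.4329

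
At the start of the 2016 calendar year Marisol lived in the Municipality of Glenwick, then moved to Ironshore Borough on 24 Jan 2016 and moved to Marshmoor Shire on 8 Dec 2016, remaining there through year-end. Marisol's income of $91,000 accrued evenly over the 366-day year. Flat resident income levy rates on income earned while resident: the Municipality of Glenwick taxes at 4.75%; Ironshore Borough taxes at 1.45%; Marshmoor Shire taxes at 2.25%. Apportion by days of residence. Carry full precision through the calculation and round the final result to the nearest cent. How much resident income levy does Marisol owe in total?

The Municipality of Glenwick, 1 Jan – 23 Jan 2016: 23 days → $91,000 × 4.75% × 23/366 = $271.6325
Ironshore Borough, 24 Jan – 7 Dec 2016: 319 days → $91,000 × 1.45% × 319/366 = $1,150.0560
Marshmoor Shire, 8 Dec – 31 Dec 2016: 24 days → $91,000 × 2.25% × 24/366 = $134.2623
Total = $1,555.9508

$1,555.95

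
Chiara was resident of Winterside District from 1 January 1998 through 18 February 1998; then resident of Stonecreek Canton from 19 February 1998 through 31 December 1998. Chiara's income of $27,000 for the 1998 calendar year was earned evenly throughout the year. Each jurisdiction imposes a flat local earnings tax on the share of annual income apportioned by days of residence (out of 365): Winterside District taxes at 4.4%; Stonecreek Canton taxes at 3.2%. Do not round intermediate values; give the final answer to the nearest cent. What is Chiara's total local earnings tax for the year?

Winterside District, 1 January – 18 February 1998: 49 days → $27,000 × 4.4% × 49/365 = $159.4849
Stonecreek Canton, 19 February – 31 December 1998: 316 days → $27,000 × 3.2% × 316/365 = $748.0110
Total = $907.4959

$907.50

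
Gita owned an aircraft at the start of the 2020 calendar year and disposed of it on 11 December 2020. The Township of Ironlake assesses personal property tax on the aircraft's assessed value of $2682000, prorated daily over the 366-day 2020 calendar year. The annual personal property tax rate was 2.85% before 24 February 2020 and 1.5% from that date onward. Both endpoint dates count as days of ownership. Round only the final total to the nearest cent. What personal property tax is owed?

1 January – 23 February 2020: 54 days at 2.85% → $2682000 × 2.85% × 54/366 = $11277.5902
24 February – 11 December 2020: 292 days at 1.5% → $2682000 × 1.5% × 292/366 = $32096.0656
Total = $43373.6557

$43373.66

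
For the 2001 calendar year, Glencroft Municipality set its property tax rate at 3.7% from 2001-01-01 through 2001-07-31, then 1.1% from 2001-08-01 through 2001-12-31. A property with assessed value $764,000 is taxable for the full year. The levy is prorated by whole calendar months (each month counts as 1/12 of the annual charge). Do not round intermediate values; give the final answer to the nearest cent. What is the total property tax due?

$19,991.33

2001-01-01 to 2001-07-31: 7 months at 3.7% → $764,000 × 3.7% × 7/12 = $16,489.6667
2001-08-01 to 2001-12-31: 5 months at 1.1% → $764,000 × 1.1% × 5/12 = $3,501.6667
Total = $19,991.3333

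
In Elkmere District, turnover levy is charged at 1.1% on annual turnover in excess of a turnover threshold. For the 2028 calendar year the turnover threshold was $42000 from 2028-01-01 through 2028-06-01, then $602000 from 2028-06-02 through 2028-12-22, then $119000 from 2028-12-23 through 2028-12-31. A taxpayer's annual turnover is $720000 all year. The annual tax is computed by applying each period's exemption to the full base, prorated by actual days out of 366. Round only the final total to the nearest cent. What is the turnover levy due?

2028-01-01 to 2028-06-01: 153 days, exemption $42000 → ($720000 − $42000) × 1.1% × 153/366 = $3117.6885
2028-06-02 to 2028-12-22: 204 days, exemption $602000 → ($720000 − $602000) × 1.1% × 204/366 = $723.4754
2028-12-23 to 2028-12-31: 9 days, exemption $119000 → ($720000 − $119000) × 1.1% × 9/366 = $162.5656
Total = $4003.7295

$4003.73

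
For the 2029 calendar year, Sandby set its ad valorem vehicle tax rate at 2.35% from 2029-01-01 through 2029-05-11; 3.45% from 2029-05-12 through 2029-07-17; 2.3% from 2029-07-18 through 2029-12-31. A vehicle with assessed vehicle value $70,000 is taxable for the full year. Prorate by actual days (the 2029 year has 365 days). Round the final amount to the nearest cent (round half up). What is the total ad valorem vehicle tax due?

$1,770.33

2029-01-01 to 2029-05-11: 131 days at 2.35% → $70,000 × 2.35% × 131/365 = $590.3973
2029-05-12 to 2029-07-17: 67 days at 3.45% → $70,000 × 3.45% × 67/365 = $443.3014
2029-07-18 to 2029-12-31: 167 days at 2.3% → $70,000 × 2.3% × 167/365 = $736.6301
Total = $1,770.3288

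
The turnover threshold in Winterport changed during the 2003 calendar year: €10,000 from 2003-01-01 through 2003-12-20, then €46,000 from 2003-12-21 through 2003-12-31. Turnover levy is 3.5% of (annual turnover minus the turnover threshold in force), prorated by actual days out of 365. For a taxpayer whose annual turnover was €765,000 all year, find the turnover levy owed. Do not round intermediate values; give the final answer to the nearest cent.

€26,387.03

2003-01-01 to 2003-12-20: 354 days, exemption €10,000 → (€765,000 − €10,000) × 3.5% × 354/365 = €25,628.6301
2003-12-21 to 2003-12-31: 11 days, exemption €46,000 → (€765,000 − €46,000) × 3.5% × 11/365 = €758.3973
Total = €26,387.0274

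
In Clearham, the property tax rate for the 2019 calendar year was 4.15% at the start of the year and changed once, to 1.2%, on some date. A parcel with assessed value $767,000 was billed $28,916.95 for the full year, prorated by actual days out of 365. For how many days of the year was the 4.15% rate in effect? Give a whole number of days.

318 days

Let d = days at the first rate; then 365 − d days at the second rate.
$767,000 × [4.15%·d + 1.2%·(365−d)] / 365 = $28,916.95
Solving gives d = 318, so the new rate took effect on 15 November 2019.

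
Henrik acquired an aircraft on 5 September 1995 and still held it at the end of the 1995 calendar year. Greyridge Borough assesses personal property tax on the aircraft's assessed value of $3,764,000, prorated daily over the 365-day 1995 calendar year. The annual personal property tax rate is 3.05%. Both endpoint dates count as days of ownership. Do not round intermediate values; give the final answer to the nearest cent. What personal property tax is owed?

Days held (5 September – 31 December 1995): 118 out of 365
Tax = $3,764,000 × 3.05% × 118/365 = $37,114.0712

$37,114.07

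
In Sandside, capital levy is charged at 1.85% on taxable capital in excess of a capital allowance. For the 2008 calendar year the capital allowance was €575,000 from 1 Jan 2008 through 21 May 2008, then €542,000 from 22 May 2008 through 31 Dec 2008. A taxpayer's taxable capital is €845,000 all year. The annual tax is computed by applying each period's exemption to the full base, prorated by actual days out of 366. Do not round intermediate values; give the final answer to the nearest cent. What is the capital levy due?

1 Jan – 21 May 2008: 142 days, exemption €575,000 → (€845,000 − €575,000) × 1.85% × 142/366 = €1,937.9508
22 May – 31 Dec 2008: 224 days, exemption €542,000 → (€845,000 − €542,000) × 1.85% × 224/366 = €3,430.6885
Total = €5,368.6393

€5,368.64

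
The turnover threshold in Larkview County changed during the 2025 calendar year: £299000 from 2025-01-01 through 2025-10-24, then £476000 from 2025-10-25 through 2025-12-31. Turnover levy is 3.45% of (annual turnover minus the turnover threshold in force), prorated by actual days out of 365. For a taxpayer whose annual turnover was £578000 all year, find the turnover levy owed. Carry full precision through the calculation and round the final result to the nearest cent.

£8487.85

2025-01-01 to 2025-10-24: 297 days, exemption £299000 → (£578000 − £299000) × 3.45% × 297/365 = £7832.2562
2025-10-25 to 2025-12-31: 68 days, exemption £476000 → (£578000 − £476000) × 3.45% × 68/365 = £655.5945
Total = £8487.8507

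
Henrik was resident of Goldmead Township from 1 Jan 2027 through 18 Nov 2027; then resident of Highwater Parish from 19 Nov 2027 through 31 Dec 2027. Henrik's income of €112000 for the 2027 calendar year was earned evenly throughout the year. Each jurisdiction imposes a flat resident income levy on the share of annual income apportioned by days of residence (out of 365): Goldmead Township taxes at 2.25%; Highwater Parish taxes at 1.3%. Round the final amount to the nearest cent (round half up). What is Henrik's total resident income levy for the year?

€2394.65

Goldmead Township, 1 Jan – 18 Nov 2027: 322 days → €112000 × 2.25% × 322/365 = €2223.1233
Highwater Parish, 19 Nov – 31 Dec 2027: 43 days → €112000 × 1.3% × 43/365 = €171.5288
Total = €2394.6521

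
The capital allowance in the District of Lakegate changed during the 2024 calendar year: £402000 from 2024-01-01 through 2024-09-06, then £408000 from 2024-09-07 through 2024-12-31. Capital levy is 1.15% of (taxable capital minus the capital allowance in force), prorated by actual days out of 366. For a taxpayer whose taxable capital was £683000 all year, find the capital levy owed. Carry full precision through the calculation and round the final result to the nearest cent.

2024-01-01 to 2024-09-06: 250 days, exemption £402000 → (£683000 − £402000) × 1.15% × 250/366 = £2207.3087
2024-09-07 to 2024-12-31: 116 days, exemption £408000 → (£683000 − £408000) × 1.15% × 116/366 = £1002.3224
Total = £3209.6311

£3209.63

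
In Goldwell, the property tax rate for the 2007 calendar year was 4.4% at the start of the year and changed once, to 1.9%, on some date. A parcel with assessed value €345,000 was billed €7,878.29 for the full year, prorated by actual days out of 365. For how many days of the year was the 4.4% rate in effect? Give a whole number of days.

56 days

Let d = days at the first rate; then 365 − d days at the second rate.
€345,000 × [4.4%·d + 1.9%·(365−d)] / 365 = €7,878.29
Solving gives d = 56, so the new rate took effect on 26 Feb 2007.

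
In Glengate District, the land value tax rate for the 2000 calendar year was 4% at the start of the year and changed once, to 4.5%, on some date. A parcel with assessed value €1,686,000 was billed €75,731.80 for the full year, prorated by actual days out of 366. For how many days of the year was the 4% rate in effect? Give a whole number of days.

Let d = days at the first rate; then 366 − d days at the second rate.
€1,686,000 × [4%·d + 4.5%·(366−d)] / 366 = €75,731.80
Solving gives d = 6, so the new rate took effect on 7 Jan 2000.

6 days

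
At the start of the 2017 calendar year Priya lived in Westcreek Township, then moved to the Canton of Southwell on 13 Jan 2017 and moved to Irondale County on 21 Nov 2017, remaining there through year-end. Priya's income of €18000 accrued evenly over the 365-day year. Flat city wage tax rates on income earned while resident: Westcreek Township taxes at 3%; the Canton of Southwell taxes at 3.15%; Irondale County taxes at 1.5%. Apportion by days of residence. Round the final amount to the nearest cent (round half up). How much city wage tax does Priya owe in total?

Westcreek Township, 1 Jan – 12 Jan 2017: 12 days → €18000 × 3% × 12/365 = €17.7534
The Canton of Southwell, 13 Jan – 20 Nov 2017: 312 days → €18000 × 3.15% × 312/365 = €484.6685
Irondale County, 21 Nov – 31 Dec 2017: 41 days → €18000 × 1.5% × 41/365 = €30.3288
Total = €532.7507

€532.75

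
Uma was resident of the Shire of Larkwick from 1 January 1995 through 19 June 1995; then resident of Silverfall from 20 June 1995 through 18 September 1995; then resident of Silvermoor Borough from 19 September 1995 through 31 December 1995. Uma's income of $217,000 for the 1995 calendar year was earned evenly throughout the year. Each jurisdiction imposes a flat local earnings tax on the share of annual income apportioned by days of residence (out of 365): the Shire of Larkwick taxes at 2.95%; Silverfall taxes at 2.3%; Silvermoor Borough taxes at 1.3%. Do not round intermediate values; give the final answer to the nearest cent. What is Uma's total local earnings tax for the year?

The Shire of Larkwick, 1 January – 19 June 1995: 170 days → $217,000 × 2.95% × 170/365 = $2,981.5205
Silverfall, 20 June – 18 September 1995: 91 days → $217,000 × 2.3% × 91/365 = $1,244.3315
Silvermoor Borough, 19 September – 31 December 1995: 104 days → $217,000 × 1.3% × 104/365 = $803.7918
Total = $5,029.6438

$5,029.64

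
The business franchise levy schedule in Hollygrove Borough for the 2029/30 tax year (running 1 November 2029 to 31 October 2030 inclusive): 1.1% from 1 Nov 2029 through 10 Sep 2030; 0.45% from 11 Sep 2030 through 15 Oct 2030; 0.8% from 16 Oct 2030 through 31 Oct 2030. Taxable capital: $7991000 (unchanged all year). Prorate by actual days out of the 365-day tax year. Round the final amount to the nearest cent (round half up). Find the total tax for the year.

1 Nov 2029 – 10 Sep 2030: 314 days at 1.1% → $7991000 × 1.1% × 314/365 = $75618.9425
11 Sep – 15 Oct 2030: 35 days at 0.45% → $7991000 × 0.45% × 35/365 = $3448.1712
16 Oct – 31 Oct 2030: 16 days at 0.8% → $7991000 × 0.8% × 16/365 = $2802.3233
Total = $81869.4370

$81869.44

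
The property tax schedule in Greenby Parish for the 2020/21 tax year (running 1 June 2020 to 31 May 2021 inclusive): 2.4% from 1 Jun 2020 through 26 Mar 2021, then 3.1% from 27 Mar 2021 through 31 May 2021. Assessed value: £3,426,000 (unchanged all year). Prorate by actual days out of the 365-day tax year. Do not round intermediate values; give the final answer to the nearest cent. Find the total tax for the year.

£86,560.47

1 Jun 2020 – 26 Mar 2021: 299 days at 2.4% → £3,426,000 × 2.4% × 299/365 = £67,356.0986
27 Mar – 31 May 2021: 66 days at 3.1% → £3,426,000 × 3.1% × 66/365 = £19,204.3726
Total = £86,560.4712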